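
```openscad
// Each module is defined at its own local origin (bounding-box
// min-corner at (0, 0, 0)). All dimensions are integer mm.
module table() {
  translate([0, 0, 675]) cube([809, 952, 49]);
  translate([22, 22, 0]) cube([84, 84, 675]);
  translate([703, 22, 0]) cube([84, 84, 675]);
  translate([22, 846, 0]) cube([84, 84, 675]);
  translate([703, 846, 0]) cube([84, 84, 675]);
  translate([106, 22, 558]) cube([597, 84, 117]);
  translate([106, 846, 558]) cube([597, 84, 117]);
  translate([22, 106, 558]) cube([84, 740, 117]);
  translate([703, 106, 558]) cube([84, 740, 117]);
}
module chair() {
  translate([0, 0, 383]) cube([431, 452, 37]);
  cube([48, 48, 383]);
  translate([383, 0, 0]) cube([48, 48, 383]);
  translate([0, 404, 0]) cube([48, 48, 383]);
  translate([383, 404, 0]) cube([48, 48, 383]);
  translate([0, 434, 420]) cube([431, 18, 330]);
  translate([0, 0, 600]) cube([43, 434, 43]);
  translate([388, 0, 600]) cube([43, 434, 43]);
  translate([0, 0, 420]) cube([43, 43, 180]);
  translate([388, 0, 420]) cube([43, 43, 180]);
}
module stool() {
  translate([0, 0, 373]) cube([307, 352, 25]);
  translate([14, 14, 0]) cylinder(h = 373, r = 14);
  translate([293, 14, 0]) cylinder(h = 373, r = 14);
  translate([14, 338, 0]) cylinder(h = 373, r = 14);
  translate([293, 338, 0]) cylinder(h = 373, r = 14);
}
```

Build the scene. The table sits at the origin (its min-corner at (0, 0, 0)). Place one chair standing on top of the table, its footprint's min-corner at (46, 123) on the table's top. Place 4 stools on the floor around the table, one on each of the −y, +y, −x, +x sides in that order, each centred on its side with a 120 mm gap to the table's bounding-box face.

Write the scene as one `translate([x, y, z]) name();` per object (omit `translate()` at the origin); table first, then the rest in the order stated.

table();
translate([46, 123, 724]) chair();
translate([251, -472, 0]) stool();
translate([251, 1072, 0]) stool();
translate([-427, 300, 0]) stool();
translate([929, 300, 0]) stool();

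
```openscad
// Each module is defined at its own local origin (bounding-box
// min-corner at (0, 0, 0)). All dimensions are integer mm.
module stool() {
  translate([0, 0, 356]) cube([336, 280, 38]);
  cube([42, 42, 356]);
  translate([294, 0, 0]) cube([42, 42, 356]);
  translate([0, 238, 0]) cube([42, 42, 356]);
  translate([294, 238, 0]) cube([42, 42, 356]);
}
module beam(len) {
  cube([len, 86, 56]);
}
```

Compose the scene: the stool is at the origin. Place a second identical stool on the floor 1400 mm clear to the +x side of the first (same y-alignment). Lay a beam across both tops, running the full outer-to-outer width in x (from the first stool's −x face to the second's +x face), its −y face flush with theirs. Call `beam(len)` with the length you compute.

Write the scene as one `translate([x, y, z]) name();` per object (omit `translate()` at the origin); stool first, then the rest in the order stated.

stool();
translate([1736, 0, 0]) stool();
translate([0, 0, 394]) beam(2072);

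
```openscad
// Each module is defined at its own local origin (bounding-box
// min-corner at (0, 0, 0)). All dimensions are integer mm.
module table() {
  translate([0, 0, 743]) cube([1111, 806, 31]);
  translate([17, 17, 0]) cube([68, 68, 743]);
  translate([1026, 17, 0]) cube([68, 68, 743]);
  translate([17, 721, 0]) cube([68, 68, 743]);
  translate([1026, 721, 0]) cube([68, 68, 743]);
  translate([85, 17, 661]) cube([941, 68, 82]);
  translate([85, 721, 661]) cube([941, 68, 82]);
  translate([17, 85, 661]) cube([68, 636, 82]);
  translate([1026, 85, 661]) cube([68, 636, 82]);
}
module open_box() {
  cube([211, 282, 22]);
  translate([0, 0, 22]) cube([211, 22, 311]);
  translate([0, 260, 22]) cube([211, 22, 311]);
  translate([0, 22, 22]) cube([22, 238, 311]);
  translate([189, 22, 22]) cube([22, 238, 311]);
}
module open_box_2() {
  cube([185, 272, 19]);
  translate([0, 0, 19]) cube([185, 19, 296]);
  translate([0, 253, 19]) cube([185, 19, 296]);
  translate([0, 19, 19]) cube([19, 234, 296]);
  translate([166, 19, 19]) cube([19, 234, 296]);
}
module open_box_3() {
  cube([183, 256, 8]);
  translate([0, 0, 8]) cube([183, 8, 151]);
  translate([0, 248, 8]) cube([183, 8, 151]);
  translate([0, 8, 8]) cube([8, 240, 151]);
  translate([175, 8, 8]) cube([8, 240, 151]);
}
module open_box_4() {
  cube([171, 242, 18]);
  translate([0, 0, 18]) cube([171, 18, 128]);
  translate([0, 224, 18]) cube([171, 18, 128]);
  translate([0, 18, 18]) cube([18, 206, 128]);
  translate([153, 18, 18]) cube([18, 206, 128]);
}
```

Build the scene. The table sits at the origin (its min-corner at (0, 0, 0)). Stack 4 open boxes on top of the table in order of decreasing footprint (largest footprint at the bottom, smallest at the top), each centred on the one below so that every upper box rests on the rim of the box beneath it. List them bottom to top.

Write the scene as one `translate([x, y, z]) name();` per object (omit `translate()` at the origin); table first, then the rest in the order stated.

table();
translate([450, 262, 774]) open_box();
translate([463, 267, 1107]) open_box_2();
translate([464, 275, 1422]) open_box_3();
translate([470, 282, 1581]) open_box_4();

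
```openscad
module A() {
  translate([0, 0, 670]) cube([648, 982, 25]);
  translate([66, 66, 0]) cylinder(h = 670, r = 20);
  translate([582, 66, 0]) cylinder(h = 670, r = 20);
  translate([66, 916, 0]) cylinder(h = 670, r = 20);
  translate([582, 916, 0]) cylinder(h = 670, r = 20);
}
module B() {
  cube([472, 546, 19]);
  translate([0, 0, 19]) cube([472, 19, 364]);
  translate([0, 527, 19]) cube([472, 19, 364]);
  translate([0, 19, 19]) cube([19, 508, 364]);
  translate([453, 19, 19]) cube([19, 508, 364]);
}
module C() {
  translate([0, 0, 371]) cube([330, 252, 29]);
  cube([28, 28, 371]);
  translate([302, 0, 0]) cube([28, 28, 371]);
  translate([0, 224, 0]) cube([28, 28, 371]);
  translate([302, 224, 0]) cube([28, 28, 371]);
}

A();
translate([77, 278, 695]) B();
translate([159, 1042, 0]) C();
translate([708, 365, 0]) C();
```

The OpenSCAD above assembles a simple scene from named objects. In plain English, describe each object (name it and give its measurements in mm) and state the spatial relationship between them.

A is a table with a 648×982 mm rectangular top, 25 mm thick, top surface at z = 695 mm, supported by four round legs of 40 mm diameter, each leg's bounding box inset 46 mm from the nearest pair of top edges, running from the floor.

B is an open-topped rectangular box: outside dimensions 472×546×383 mm, with a uniform wall and base thickness of 19 mm. The base is a full 472×546 slab on the floor; four walls sit on top of the base. The front and back walls (the −y and +y sides) span the full width; the two side walls fit between them.

C is a simple wooden stool: a rectangular seat 330 mm (x) by 252 mm (y), 29 mm thick, top face at z = 400 mm, on four square legs, each 28×28 mm in cross-section. The legs rest on z = 0, each flush with a corner of the seat.

The open box is on top of the table. Two stools sit around the table at the +y, +x sides.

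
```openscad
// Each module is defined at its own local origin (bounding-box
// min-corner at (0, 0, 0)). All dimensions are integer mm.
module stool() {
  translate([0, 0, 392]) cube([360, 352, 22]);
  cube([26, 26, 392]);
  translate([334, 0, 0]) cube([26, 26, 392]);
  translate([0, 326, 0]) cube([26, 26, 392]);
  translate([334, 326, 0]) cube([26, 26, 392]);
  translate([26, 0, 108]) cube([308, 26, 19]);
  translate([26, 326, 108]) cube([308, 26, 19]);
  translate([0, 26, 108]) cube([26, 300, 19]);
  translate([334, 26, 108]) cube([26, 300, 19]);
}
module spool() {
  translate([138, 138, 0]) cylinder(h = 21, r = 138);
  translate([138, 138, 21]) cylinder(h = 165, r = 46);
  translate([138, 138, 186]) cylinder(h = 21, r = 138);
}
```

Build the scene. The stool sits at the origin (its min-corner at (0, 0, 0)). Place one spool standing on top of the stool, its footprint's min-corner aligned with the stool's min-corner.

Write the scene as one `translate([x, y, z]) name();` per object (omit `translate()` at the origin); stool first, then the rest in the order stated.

stool();
translate([0, 0, 414]) spool();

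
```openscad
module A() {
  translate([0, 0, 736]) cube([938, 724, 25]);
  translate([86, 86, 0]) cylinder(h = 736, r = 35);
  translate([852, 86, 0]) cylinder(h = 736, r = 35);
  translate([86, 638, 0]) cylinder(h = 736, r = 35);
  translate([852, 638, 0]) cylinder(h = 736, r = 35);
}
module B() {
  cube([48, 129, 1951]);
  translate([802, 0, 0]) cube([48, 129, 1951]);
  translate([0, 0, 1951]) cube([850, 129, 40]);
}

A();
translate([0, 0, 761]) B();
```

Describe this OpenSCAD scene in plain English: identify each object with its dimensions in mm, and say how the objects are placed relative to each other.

A is a rectangular dining table. The top is 938×724×25 mm with its upper surface at z = 761 mm. It stands on four round legs of 70 mm diameter, each leg's bounding box inset 51 mm from the nearest pair of top edges, running from the floor to the underside of the top.

B is a rectangular door frame: two vertical jambs of 48×129 mm section, 1951 mm tall, with a clear opening 754 mm wide between their inner faces. A header 40 mm tall and 129 mm deep lies on top of the jambs and spans the full outside width.

The door frame is on top of the table.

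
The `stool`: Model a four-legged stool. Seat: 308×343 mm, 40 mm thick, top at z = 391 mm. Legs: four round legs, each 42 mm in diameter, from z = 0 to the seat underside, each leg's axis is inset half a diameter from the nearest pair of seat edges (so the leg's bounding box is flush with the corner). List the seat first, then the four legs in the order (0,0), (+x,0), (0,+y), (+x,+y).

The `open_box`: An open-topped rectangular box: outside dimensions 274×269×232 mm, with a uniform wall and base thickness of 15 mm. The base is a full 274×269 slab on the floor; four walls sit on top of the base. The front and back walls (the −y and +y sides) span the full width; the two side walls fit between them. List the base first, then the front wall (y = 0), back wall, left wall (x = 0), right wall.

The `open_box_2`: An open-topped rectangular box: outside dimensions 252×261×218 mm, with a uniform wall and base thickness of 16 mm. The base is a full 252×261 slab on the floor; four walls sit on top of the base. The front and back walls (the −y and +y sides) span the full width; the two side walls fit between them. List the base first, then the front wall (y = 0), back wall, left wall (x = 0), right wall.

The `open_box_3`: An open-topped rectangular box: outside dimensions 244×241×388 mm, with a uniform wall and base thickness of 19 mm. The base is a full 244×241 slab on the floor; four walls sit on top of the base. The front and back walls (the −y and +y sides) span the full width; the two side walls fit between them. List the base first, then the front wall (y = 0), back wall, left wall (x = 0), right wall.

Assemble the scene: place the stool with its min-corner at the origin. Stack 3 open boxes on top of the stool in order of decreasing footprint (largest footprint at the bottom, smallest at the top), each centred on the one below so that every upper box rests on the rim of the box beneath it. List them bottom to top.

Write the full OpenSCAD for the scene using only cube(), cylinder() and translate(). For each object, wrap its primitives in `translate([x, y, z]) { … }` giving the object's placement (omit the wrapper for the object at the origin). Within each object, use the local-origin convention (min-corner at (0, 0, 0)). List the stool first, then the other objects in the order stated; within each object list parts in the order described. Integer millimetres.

translate([0, 0, 351]) cube([308, 343, 40]);
translate([21, 21, 0]) cylinder(h = 351, r = 21);
translate([287, 21, 0]) cylinder(h = 351, r = 21);
translate([21, 322, 0]) cylinder(h = 351, r = 21);
translate([287, 322, 0]) cylinder(h = 351, r = 21);
translate([17, 37, 391]) {
  cube([274, 269, 15]);
  translate([0, 0, 15]) cube([274, 15, 217]);
  translate([0, 254, 15]) cube([274, 15, 217]);
  translate([0, 15, 15]) cube([15, 239, 217]);
  translate([259, 15, 15]) cube([15, 239, 217]);
}
translate([28, 41, 623]) {
  cube([252, 261, 16]);
  translate([0, 0, 16]) cube([252, 16, 202]);
  translate([0, 245, 16]) cube([252, 16, 202]);
  translate([0, 16, 16]) cube([16, 229, 202]);
  translate([236, 16, 16]) cube([16, 229, 202]);
}
translate([32, 51, 841]) {
  cube([244, 241, 19]);
  translate([0, 0, 19]) cube([244, 19, 369]);
  translate([0, 222, 19]) cube([244, 19, 369]);
  translate([0, 19, 19]) cube([19, 203, 369]);
  translate([225, 19, 19]) cube([19, 203, 369]);
}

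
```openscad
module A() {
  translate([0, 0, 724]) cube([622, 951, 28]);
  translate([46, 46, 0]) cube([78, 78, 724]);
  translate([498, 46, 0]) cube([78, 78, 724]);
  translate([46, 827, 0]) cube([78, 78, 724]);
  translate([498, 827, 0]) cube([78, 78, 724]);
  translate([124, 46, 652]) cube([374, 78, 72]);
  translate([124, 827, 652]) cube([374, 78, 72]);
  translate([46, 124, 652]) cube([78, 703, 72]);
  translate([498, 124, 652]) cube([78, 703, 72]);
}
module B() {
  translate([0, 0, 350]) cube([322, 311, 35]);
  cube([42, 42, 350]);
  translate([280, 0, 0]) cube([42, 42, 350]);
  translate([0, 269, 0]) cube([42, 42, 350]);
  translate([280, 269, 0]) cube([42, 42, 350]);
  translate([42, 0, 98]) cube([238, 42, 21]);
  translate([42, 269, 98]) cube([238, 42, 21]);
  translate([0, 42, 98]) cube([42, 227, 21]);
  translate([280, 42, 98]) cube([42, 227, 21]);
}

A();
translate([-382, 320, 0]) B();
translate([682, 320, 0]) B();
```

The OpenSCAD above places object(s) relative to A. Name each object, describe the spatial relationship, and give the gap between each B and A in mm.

Each stool's nearest face is 60 mm from the table's bounding box.

A is a table. B is a stool. Two stools sit around the table at the −x, +x sides. The gap between each stool and the table is 60 mm.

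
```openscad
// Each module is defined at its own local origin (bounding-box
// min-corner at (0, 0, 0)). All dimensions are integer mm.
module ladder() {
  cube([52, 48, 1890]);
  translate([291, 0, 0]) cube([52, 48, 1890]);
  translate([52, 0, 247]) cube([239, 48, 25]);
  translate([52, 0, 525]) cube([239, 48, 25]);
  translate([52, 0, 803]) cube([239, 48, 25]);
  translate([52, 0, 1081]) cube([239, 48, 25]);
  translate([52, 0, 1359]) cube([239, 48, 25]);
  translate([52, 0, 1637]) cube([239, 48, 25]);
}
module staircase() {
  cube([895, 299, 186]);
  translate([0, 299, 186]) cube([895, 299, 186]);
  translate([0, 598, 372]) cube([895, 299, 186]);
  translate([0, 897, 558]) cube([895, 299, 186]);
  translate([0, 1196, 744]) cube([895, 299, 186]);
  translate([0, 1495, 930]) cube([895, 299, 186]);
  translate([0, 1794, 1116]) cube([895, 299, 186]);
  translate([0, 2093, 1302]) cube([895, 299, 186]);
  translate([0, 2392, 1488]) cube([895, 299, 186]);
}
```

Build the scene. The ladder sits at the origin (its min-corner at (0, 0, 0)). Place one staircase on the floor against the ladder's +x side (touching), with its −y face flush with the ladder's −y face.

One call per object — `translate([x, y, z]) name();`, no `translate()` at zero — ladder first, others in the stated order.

ladder();
translate([343, 0, 0]) staircase();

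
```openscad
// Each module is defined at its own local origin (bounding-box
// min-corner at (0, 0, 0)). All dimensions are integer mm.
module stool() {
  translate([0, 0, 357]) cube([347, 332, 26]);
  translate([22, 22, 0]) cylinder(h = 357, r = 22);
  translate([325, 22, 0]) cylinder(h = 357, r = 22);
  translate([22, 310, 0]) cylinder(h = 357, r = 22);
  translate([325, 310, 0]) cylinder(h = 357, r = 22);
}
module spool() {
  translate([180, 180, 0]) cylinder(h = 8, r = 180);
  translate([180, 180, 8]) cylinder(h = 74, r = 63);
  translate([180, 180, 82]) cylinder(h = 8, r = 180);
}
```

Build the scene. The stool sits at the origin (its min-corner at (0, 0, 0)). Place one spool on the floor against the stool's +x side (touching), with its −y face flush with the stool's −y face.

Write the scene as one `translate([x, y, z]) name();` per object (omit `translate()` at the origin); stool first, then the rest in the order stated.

stool();
translate([347, 0, 0]) spool();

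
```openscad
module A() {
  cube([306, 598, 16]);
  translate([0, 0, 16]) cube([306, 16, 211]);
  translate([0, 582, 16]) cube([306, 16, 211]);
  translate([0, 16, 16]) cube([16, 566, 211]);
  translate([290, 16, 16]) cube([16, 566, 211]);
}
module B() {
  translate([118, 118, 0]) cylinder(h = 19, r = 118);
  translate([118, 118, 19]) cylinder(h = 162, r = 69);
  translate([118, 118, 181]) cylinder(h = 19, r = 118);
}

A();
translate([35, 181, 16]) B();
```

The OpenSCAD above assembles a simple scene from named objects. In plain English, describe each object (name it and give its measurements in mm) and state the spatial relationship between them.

A is an open-topped rectangular box: outside dimensions 306×598×227 mm, with a uniform wall and base thickness of 16 mm. The base is a full 306×598 slab on the floor; four walls sit on top of the base. The front and back walls (the −y and +y sides) span the full width; the two side walls fit between them.

B is a spool: two coaxial disc flanges of radius 118 mm and thickness 19 mm, joined by a core cylinder of radius 69 mm and height 162 mm. The lower flange rests on z = 0 and the three cylinders share a vertical axis.

The spool sits inside the open box, centred.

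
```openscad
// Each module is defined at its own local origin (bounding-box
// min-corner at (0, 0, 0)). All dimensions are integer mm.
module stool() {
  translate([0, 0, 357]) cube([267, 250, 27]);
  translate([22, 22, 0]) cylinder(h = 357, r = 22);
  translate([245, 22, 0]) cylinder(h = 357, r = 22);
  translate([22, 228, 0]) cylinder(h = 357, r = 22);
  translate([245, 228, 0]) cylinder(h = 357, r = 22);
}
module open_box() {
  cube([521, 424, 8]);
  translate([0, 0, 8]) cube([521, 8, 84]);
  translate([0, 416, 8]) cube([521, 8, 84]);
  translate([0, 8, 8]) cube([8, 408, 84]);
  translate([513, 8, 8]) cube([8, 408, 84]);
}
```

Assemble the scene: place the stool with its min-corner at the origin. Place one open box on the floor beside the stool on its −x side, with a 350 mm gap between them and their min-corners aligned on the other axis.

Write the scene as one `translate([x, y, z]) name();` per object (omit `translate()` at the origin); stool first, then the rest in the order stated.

stool();
translate([-871, 0, 0]) open_box();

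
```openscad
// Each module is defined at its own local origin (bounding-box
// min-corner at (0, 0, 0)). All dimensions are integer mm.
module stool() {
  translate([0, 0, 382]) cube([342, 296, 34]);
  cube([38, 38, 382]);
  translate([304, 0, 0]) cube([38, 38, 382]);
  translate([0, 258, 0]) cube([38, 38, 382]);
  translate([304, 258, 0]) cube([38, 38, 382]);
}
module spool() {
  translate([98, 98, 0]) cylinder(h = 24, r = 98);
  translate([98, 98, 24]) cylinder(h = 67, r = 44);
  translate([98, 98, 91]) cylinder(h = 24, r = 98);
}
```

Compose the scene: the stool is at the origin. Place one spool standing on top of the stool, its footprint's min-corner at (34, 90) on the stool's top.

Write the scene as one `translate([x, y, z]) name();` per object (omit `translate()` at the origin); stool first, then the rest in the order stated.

stool();
translate([34, 90, 416]) spool();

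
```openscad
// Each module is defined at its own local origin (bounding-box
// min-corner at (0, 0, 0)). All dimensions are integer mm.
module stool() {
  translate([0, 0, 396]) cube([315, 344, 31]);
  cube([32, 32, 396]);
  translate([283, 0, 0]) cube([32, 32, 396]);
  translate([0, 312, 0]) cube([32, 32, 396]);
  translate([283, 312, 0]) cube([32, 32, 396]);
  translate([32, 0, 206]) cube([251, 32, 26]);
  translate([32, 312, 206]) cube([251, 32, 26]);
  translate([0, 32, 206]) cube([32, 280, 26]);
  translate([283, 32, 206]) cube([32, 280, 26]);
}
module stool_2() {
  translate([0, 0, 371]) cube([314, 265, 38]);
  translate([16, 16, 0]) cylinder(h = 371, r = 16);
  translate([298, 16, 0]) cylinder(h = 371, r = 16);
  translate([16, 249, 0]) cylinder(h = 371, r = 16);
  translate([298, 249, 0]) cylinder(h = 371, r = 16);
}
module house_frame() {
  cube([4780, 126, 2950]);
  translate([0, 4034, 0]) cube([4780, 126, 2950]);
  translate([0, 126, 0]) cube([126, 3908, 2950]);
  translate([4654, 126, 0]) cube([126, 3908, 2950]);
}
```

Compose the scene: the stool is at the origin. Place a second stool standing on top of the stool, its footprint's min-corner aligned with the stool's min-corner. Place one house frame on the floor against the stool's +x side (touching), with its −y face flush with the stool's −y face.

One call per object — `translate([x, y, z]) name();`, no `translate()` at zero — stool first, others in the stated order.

stool();
translate([0, 0, 427]) stool_2();
translate([315, 0, 0]) house_frame();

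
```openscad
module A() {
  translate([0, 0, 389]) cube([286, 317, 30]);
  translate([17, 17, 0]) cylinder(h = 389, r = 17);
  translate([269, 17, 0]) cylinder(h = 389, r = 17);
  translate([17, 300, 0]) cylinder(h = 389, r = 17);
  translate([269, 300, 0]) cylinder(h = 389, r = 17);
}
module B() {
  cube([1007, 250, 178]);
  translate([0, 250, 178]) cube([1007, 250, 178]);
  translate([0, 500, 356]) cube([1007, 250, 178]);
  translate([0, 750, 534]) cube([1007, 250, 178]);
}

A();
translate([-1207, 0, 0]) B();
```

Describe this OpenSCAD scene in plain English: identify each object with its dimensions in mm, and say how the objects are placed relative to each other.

A is a four-legged stool. The seat is 286×317 mm, 30 mm thick, top at z = 419 mm. It stands on four round legs, each 34 mm in diameter, from z = 0 to the seat underside, each leg's axis is inset half a diameter from the nearest pair of seat edges (so the leg's bounding box is flush with the corner).

B is a straight staircase of 4 solid steps. Each step is 1007 mm wide (x), 250 mm deep (y, the going) and 178 mm tall (the rise). The first step rests on the floor; each subsequent step sits one going further in +y and one rise higher in +z, directly behind and above the previous step with no overlap.

The staircase is on the floor beside the stool on its −x side.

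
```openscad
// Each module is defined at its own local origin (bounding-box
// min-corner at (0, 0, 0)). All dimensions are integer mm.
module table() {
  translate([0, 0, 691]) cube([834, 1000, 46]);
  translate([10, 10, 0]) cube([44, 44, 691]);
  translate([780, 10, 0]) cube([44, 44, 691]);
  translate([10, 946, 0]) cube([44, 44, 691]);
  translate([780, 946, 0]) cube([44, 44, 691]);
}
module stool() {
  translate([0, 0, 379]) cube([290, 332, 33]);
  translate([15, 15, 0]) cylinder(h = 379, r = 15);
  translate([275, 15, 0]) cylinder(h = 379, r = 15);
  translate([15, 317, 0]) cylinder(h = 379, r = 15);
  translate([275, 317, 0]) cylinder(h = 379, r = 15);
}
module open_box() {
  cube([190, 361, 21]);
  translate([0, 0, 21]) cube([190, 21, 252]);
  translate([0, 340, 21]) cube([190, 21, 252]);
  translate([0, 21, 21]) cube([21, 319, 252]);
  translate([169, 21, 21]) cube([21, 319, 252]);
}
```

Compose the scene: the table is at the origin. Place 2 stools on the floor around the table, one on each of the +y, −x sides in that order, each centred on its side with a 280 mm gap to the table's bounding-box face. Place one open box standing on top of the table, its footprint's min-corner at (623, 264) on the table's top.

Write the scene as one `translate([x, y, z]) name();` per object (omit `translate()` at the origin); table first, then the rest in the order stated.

table();
translate([272, 1280, 0]) stool();
translate([-570, 334, 0]) stool();
translate([623, 264, 737]) open_box();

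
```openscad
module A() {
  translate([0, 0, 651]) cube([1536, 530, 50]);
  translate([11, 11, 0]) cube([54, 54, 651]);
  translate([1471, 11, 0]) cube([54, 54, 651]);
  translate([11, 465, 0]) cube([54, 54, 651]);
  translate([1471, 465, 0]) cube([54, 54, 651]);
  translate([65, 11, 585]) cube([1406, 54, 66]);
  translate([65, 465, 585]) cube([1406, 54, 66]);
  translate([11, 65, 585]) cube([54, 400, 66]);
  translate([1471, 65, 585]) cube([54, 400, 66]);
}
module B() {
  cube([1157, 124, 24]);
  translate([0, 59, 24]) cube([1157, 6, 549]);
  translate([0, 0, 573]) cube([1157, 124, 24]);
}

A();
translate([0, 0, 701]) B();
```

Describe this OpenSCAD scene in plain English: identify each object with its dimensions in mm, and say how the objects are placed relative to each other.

A is a table with a 1536×530 mm rectangular top, 50 mm thick, top surface at z = 701 mm, supported by four 54×54 mm square legs, each inset 11 mm from the nearest pair of top edges, running from the floor. Four apron rails, 54 mm thick and 66 mm tall, run between adjacent legs with their top edges flush with the underside of the top and their outer faces flush with the legs' outer faces.

B is an I-beam lying along x, 1157 mm long. Overall section height 597 mm. Two flanges 124 mm wide (y) and 24 mm thick, one on the floor and one at the top; a web 6 mm thick runs between them, centred on the flange width.

The I-beam is on top of the table.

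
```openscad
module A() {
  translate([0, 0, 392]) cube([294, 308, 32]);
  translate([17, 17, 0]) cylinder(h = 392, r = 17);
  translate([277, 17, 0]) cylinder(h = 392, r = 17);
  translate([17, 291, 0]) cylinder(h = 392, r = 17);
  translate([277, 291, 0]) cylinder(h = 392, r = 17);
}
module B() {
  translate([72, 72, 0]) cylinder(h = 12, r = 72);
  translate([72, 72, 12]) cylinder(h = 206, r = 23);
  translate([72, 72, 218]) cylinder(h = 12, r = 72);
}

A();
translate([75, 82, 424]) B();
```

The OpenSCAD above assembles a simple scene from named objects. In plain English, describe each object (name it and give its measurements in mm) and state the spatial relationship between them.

A is a four-legged stool. The seat is 294×308 mm, 32 mm thick, top at z = 424 mm. It stands on four round legs, each 34 mm in diameter, from z = 0 to the seat underside, each leg's axis is inset half a diameter from the nearest pair of seat edges (so the leg's bounding box is flush with the corner).

B is a spool: two coaxial disc flanges of radius 72 mm and thickness 12 mm, joined by a core cylinder of radius 23 mm and height 206 mm. The lower flange rests on z = 0 and the three cylinders share a vertical axis.

The spool is on top of the stool, centred.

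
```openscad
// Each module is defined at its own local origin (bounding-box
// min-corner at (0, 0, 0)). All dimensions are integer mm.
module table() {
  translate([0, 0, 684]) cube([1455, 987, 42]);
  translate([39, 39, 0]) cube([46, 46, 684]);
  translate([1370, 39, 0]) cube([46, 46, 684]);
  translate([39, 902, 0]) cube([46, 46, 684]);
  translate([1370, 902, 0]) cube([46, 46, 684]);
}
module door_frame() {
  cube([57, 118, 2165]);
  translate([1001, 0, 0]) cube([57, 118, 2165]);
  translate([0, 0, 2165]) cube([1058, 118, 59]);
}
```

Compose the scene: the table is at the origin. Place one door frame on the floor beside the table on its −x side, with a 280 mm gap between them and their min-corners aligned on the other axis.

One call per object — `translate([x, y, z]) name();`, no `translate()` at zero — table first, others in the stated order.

table();
translate([-1338, 0, 0]) door_frame();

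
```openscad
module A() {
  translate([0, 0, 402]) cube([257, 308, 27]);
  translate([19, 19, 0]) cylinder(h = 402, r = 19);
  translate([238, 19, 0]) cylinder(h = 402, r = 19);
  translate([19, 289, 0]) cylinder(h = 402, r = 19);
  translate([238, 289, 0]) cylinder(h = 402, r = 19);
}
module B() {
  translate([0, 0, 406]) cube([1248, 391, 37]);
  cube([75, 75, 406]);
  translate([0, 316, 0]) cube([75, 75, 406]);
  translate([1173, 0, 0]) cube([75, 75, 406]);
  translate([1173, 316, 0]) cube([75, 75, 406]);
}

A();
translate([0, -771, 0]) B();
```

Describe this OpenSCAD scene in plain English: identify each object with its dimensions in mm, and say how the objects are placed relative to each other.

A is a four-legged stool. The seat is a 257×308×27 mm slab whose top surface is at z = 429 mm; four round legs, each 38 mm in diameter, run from the floor (z = 0) to the underside of the seat, each leg's axis is inset half a diameter from the nearest pair of seat edges (so the leg's bounding box is flush with the corner).

B is a long wooden bench with a 1248 mm (x) × 391 mm (y) seat, 37 mm thick, its top surface 443 mm above the floor. Four 75 mm square legs at the seat corners, flush with the edges, run from z = 0 to the seat underside.

The bench is on the floor beside the stool on its −y side.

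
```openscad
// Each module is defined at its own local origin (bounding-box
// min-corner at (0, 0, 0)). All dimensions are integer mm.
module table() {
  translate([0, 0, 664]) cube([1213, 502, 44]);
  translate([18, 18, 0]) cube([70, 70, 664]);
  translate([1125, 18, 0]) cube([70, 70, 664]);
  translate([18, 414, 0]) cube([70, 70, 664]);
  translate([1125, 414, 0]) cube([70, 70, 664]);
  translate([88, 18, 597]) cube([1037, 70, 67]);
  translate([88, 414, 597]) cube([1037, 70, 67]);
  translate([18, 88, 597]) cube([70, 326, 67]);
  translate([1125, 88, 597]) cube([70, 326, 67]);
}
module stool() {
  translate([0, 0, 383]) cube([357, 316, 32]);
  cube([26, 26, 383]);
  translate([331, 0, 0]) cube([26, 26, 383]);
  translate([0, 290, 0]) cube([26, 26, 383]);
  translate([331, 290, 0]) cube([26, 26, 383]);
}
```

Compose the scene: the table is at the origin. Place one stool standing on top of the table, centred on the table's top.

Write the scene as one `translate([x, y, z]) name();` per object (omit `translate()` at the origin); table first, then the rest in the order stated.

table();
translate([428, 93, 708]) stool();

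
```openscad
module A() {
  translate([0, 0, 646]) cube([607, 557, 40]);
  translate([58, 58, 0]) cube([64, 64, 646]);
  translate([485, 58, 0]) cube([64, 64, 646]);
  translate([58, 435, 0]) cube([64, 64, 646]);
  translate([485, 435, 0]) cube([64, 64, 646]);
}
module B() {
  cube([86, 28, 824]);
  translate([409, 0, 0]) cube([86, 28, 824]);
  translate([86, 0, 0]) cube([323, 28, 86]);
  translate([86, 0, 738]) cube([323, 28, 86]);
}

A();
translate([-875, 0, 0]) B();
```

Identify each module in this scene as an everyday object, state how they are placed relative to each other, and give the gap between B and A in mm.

A is a table. B is a picture frame. The picture frame is on the floor beside the table on its −x side. The gap between the picture frame and the table is 380 mm.

The picture frame's nearest face is 380 mm from the table's −x face.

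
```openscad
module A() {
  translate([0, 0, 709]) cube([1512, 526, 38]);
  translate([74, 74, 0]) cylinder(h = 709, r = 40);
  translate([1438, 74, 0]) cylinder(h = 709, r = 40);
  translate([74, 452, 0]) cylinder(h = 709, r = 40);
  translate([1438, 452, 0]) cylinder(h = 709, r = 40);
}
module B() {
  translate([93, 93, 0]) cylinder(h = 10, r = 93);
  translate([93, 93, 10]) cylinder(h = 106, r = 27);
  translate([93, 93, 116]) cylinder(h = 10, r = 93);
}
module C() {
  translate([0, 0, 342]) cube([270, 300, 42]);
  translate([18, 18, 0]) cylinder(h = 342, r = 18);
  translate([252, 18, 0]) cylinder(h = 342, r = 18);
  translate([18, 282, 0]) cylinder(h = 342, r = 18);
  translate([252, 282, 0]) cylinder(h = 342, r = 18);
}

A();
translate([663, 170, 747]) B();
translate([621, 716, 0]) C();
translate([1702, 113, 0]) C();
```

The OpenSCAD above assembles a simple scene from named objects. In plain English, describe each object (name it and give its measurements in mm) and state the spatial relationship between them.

A is a table: top 1512 mm (x) × 526 mm (y), 38 mm thick, upper face at z = 747 mm, on four round legs of 80 mm diameter, each leg's bounding box inset 34 mm from the nearest pair of top edges, running from z = 0 to the bottom of the top.

B is a spool: two coaxial disc flanges of radius 93 mm and thickness 10 mm, joined by a core cylinder of radius 27 mm and height 106 mm. The lower flange rests on z = 0 and the three cylinders share a vertical axis.

C is a four-legged stool. The seat is a 270×300×42 mm slab whose top surface is at z = 384 mm; four round legs, each 36 mm in diameter, run from the floor (z = 0) to the underside of the seat, each leg's axis is inset half a diameter from the nearest pair of seat edges (so the leg's bounding box is flush with the corner).

The spool is on top of the table, centred. Two stools sit around the table at the +y, +x sides.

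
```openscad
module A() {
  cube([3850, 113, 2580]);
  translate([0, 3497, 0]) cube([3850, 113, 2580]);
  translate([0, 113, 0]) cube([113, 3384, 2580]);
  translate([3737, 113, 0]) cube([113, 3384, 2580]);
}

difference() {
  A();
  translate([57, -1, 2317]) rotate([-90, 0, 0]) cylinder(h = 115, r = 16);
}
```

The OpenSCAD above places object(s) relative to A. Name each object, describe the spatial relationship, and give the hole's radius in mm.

The subtracted cylinder has r = 16 mm.

A is a house frame. The house frame has a circular hole through its front wall. The hole's radius is 16 mm.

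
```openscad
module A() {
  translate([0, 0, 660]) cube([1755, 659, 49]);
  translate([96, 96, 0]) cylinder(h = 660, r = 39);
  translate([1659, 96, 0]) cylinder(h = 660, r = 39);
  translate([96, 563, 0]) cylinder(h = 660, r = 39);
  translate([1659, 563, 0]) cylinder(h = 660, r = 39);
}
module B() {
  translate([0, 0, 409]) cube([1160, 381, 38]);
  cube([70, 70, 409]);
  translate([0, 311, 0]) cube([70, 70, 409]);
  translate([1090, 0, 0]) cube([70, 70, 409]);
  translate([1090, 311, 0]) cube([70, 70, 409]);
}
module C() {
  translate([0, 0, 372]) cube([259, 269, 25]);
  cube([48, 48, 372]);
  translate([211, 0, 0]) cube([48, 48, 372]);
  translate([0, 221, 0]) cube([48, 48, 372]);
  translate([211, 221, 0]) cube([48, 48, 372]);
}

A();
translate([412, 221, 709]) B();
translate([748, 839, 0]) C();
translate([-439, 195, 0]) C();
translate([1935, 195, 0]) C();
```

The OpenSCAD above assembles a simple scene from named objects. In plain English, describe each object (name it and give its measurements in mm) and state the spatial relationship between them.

A is a rectangular dining table. The top is 1755×659×49 mm with its upper surface at z = 709 mm. It stands on four round legs of 78 mm diameter, each leg's bounding box inset 57 mm from the nearest pair of top edges, running from the floor to the underside of the top.

B is a long wooden bench with a 1160 mm (x) × 381 mm (y) seat, 38 mm thick, its top surface 447 mm above the floor. Four 70 mm square legs at the seat corners, flush with the edges, run from z = 0 to the seat underside.

C is a four-legged stool. The seat is 259×269 mm, 25 mm thick, top at z = 397 mm. It stands on four square legs, each 48×48 mm in cross-section, from z = 0 to the seat underside, each flush with a corner of the seat.

The bench is on top of the table. Three stools sit around the table at the +y, −x, +x sides.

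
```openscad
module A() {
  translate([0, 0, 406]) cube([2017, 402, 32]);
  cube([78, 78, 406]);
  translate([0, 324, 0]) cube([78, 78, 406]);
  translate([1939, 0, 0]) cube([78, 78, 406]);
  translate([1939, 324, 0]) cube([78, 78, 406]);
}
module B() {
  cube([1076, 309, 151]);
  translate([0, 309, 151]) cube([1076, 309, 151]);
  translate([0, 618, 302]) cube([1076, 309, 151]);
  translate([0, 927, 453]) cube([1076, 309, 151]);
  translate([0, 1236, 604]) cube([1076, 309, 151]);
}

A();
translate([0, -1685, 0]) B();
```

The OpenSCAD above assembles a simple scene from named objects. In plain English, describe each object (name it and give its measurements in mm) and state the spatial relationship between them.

A is a long wooden bench with a 2017 mm (x) × 402 mm (y) seat, 32 mm thick, its top surface 438 mm above the floor. Four 78 mm square legs at the seat corners, flush with the edges, run from z = 0 to the seat underside.

B is a straight staircase of 5 solid steps. Each step is 1076 mm wide (x), 309 mm deep (y, the going) and 151 mm tall (the rise). The first step rests on the floor; each subsequent step sits one going further in +y and one rise higher in +z, directly behind and above the previous step with no overlap.

The staircase is on the floor beside the bench on its −y side.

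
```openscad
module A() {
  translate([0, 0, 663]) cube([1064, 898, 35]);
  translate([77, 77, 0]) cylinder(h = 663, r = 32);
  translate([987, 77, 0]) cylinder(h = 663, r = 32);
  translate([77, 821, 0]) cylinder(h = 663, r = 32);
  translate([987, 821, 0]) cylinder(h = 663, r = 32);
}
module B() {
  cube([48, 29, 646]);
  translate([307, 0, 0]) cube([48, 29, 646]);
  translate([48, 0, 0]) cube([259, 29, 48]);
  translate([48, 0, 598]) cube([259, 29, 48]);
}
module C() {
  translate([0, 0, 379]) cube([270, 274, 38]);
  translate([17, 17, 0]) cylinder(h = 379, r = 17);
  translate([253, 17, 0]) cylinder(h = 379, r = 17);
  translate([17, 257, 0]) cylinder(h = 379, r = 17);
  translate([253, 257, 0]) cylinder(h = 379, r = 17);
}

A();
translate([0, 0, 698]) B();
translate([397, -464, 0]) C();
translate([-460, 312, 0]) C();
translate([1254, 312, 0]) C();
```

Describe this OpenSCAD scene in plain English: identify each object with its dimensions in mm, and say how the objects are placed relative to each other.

A is a table with a 1064×898 mm rectangular top, 35 mm thick, top surface at z = 698 mm, supported by four round legs of 64 mm diameter, each leg's bounding box inset 45 mm from the nearest pair of top edges, running from the floor.

B is a picture frame with a 259×550 mm rectangular opening (x by z) and a uniform 48 mm border on every side. Frame depth is 29 mm along y. It is built from two vertical stiles running the full outside height and two horizontal rails spanning the gap between the stiles.

C is a four-legged stool. The seat is a 270×274×38 mm slab whose top surface is at z = 417 mm; four round legs, each 34 mm in diameter, run from the floor (z = 0) to the underside of the seat, each leg's axis is inset half a diameter from the nearest pair of seat edges (so the leg's bounding box is flush with the corner).

The picture frame is on top of the table. Three stools sit around the table at the −y, −x, +x sides.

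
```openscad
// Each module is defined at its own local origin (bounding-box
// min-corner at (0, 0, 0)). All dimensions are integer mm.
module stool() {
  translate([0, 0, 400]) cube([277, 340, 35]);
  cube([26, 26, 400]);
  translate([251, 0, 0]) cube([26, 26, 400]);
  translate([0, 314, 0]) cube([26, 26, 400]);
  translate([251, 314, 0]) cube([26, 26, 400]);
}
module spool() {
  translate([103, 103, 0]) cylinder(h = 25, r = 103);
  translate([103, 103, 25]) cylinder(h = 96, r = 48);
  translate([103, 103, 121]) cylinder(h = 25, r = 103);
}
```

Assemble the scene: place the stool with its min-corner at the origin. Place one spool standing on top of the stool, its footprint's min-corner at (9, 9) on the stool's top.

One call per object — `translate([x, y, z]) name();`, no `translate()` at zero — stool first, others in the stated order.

stool();
translate([9, 9, 435]) spool();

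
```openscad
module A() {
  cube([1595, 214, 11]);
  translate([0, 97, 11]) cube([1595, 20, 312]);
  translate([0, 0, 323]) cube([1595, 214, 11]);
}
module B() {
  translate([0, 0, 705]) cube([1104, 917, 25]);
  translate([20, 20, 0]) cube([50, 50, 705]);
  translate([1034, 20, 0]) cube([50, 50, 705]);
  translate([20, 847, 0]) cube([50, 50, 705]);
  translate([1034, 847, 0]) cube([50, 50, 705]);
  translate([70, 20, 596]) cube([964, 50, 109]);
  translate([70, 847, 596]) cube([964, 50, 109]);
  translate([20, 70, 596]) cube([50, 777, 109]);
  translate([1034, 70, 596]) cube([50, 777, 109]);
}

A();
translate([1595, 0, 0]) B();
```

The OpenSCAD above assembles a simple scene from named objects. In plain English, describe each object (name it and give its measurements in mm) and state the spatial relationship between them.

A is an I-beam lying along x, 1595 mm long. Overall section height 334 mm. Two flanges 214 mm wide (y) and 11 mm thick, one on the floor and one at the top; a web 20 mm thick runs between them, centred on the flange width.

B is a table with a 1104×917 mm rectangular top, 25 mm thick, top surface at z = 730 mm, supported by four 50×50 mm square legs, each inset 20 mm from the nearest pair of top edges, running from the floor. Four apron rails, 50 mm thick and 109 mm tall, run between adjacent legs with their top edges flush with the underside of the top and their outer faces flush with the legs' outer faces.

The table is against the I-beam's +x side, with their −y faces flush.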